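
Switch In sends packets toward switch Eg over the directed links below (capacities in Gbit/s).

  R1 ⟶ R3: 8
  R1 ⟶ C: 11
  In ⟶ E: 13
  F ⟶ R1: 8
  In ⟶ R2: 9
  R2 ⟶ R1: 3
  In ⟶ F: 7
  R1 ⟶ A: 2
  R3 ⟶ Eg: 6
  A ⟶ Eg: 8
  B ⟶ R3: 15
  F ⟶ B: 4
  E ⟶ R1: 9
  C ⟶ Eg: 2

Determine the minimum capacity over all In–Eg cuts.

10

Augment In→E→R1→R3→Eg: bottleneck 6, flow now 6.
Augment In→E→R1→C→Eg: bottleneck 2, flow now 8.
Augment In→E→R1→A→Eg: bottleneck 1, flow now 9.
Augment In→R2→R1→A→Eg: bottleneck 1, flow now 10.
No augmenting path remains; maximum flow = 10.
By max-flow min-cut, the minimum cut capacity equals the max flow.
In the residual graph, reachable from In: {In, E, R2, F, R1, B, R3, C}.
Min-cut edges: R1→A (2), R3→Eg (6), C→Eg (2); capacity 2 + 6 + 2 = 10.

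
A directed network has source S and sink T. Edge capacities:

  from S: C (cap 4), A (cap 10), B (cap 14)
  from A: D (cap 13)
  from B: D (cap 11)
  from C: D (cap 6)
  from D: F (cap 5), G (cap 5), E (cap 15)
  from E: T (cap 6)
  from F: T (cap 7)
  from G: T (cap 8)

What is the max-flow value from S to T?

Augment S→A→D→E→T: bottleneck 6, flow now 6.
Augment S→A→D→F→T: bottleneck 4, flow now 10.
Augment S→B→D→F→T: bottleneck 1, flow now 11.
Augment S→B→D→G→T: bottleneck 5, flow now 16.
No augmenting path remains; maximum flow = 16.
In the residual graph, reachable from S: {S, A, B, C, D, E}.
Min-cut edges: D→F (5), D→G (5), E→T (6); capacity 5 + 5 + 6 = 16.
This cut is saturated, so no flow can exceed 16.

16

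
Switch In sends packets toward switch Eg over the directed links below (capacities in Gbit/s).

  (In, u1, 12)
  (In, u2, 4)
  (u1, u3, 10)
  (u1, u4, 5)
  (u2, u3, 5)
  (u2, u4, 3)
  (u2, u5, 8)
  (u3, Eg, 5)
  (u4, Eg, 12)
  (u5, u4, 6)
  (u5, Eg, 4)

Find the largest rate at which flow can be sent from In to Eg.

14

Augment In→u1→u3→Eg: bottleneck 5, flow now 5.
Augment In→u1→u4→Eg: bottleneck 5, flow now 10.
Augment In→u2→u4→Eg: bottleneck 3, flow now 13.
Augment In→u2→u5→Eg: bottleneck 1, flow now 14.
No augmenting path remains; maximum flow = 14.
In the residual graph, reachable from In: {In, u1, u3}.
Min-cut edges: In→u2 (4), u1→u4 (5), u3→Eg (5); capacity 4 + 5 + 5 = 14.
This cut is saturated, so no flow can exceed 14.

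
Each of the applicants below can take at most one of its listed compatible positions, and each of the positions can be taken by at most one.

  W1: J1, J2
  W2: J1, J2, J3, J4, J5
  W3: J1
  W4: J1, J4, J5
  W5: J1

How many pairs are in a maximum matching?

Unit-capacity flow: source→left, listed edges, right→sink; max matching = max flow.
Augmenting path W1→J1 (+1); matched 1.
Augmenting path W2→J2 (+1); matched 2.
Augmenting path W4→J4 (+1); matched 3.
Augmenting path W3→J1→W1→J2→W2→J3 (+1); matched 4.
No augmenting path remains; maximum matching = 4.
König certificate: {W1, W2, W4, J1} is a vertex cover of size 4 (every listed pair touches it), so no matching can be larger.

4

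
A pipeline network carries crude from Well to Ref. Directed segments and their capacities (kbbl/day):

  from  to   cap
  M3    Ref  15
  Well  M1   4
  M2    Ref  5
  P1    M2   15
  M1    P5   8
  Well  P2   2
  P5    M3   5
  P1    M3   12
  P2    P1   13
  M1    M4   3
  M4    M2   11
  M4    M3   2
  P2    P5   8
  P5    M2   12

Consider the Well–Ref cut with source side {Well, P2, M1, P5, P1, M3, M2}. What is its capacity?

23

Edges leaving {Well, P2, M1, P5, P1, M3, M2}: M1→M4 (3), M3→Ref (15), M2→Ref (5).
Cut capacity = 3 + 15 + 5 = 23.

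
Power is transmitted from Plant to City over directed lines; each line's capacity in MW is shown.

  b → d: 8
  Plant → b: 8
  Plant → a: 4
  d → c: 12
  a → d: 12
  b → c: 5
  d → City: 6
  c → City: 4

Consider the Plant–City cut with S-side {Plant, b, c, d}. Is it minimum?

Given cut capacity: 4 + 4 + 6 = 14.
Augment Plant→a→d→City: bottleneck 4, flow now 4.
Augment Plant→b→c→City: bottleneck 4, flow now 8.
Augment Plant→b→d→City: bottleneck 2, flow now 10.
No augmenting path remains; maximum flow = 10.
In the residual graph, reachable from Plant: {Plant, a, b, c, d}.
Min-cut edges: c→City (4), d→City (6); capacity 4 + 6 = 10.
Cut capacity 14 exceeds the max flow 10, so it is not minimum.

No — its capacity is 14, but the minimum cut has capacity 10.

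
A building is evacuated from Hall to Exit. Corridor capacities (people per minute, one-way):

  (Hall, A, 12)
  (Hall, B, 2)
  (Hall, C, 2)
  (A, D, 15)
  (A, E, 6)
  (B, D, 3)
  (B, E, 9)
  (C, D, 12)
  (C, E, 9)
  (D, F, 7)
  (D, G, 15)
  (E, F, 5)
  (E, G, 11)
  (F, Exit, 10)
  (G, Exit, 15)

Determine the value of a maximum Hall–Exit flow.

16

Augment Hall→A→D→F→Exit: bottleneck 7, flow now 7.
Augment Hall→A→D→G→Exit: bottleneck 5, flow now 12.
Augment Hall→B→D→G→Exit: bottleneck 2, flow now 14.
Augment Hall→C→D→G→Exit: bottleneck 2, flow now 16.
No augmenting path remains; maximum flow = 16.
In the residual graph, reachable from Hall: {Hall}.
Min-cut edges: Hall→A (12), Hall→B (2), Hall→C (2); capacity 12 + 2 + 2 = 16.
This cut is saturated, so no flow can exceed 16.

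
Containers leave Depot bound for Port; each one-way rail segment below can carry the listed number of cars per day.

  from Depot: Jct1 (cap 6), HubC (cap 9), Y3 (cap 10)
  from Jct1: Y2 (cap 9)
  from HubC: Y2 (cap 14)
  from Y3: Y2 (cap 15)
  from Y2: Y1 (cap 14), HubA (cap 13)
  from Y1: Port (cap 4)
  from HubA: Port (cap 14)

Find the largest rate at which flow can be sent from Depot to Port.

17

Augment Depot→Jct1→Y2→Y1→Port: bottleneck 4, flow now 4.
Augment Depot→Jct1→Y2→HubA→Port: bottleneck 2, flow now 6.
Augment Depot→HubC→Y2→HubA→Port: bottleneck 9, flow now 15.
Augment Depot→Y3→Y2→HubA→Port: bottleneck 2, flow now 17.
No augmenting path remains; maximum flow = 17.
In the residual graph, reachable from Depot: {Depot, Jct1, HubC, Y3, Y2, Y1}.
Min-cut edges: Y2→HubA (13), Y1→Port (4); capacity 13 + 4 = 17.
This cut is saturated, so no flow can exceed 17.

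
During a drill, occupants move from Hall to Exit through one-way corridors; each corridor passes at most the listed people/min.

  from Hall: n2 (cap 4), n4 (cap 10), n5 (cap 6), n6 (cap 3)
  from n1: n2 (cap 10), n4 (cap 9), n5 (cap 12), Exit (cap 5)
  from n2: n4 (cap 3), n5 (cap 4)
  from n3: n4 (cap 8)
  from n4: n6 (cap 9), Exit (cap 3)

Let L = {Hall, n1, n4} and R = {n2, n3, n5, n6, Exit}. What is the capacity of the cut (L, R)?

52

Edges leaving {Hall, n1, n4}: Hall→n2 (4), Hall→n5 (6), Hall→n6 (3), n1→n2 (10), n1→n5 (12), n1→Exit (5), n4→n6 (9), n4→Exit (3).
Cut capacity = 4 + 6 + 3 + 10 + 12 + 5 + 9 + 3 = 52.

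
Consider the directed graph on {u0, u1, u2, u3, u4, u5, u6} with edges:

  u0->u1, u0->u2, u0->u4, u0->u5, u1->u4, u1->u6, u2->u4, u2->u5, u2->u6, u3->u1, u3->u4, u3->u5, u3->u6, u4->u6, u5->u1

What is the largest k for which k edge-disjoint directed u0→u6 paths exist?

Assign every edge capacity 1; by Menger, the answer equals the max flow.
Path u0→u1→u6 (+1); total 1.
Path u0→u2→u6 (+1); total 2.
Path u0→u4→u6 (+1); total 3.
No residual u0→u6 path; max flow = 3.
Certifying cut of size 3: {u0→u2, u1→u6, u4→u6}.

3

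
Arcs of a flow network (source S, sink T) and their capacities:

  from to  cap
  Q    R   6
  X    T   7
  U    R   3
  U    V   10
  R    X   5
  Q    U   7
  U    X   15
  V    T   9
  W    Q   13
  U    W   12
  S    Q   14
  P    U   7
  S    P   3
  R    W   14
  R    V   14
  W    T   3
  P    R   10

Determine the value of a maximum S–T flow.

16

Augment S→P→R→V→T: bottleneck 3, flow now 3.
Augment S→Q→R→V→T: bottleneck 6, flow now 9.
Augment S→Q→U→W→T: bottleneck 3, flow now 12.
Augment S→Q→U→X→T: bottleneck 4, flow now 16.
No augmenting path remains; maximum flow = 16.
In the residual graph, reachable from S: {S, Q}.
Min-cut edges: S→P (3), Q→R (6), Q→U (7); capacity 3 + 6 + 7 = 16.
This cut is saturated, so no flow can exceed 16.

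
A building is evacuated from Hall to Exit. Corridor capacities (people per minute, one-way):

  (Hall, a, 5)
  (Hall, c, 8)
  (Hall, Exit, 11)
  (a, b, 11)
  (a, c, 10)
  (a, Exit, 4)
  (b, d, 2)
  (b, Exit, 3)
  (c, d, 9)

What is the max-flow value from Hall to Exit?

Augment Hall→Exit: bottleneck 11, flow now 11.
Augment Hall→a→Exit: bottleneck 4, flow now 15.
Augment Hall→a→b→Exit: bottleneck 1, flow now 16.
No augmenting path remains; maximum flow = 16.
In the residual graph, reachable from Hall: {Hall, c, d}.
Min-cut edges: Hall→a (5), Hall→Exit (11); capacity 5 + 11 = 16.
This cut is saturated, so no flow can exceed 16.

16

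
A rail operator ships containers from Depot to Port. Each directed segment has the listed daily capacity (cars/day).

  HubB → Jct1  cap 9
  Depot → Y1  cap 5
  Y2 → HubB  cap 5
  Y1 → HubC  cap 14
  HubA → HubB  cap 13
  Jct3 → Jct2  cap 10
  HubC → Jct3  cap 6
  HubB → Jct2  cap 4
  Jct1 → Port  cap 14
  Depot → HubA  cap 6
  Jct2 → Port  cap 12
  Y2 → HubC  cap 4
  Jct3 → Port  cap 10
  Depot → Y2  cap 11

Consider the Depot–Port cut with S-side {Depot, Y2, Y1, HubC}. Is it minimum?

Given cut capacity: 6 + 5 + 6 = 17.
Augment Depot→Y2→HubB→Jct2→Port: bottleneck 4, flow now 4.
Augment Depot→Y2→HubB→Jct1→Port: bottleneck 1, flow now 5.
Augment Depot→Y2→HubC→Jct3→Port: bottleneck 4, flow now 9.
Augment Depot→HubA→HubB→Jct1→Port: bottleneck 6, flow now 15.
Augment Depot→Y1→HubC→Jct3→Port: bottleneck 2, flow now 17.
No augmenting path remains; maximum flow = 17.
Cut capacity 17 equals the max flow, so it is a minimum cut.

Yes — it is a minimum cut (capacity 17).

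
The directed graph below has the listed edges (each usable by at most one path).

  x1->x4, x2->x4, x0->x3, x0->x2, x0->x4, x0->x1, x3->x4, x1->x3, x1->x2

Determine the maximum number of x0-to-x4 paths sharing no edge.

Assign every edge capacity 1; by Menger, the answer equals the max flow.
Path x0→x4 (+1); total 1.
Path x0→x1→x4 (+1); total 2.
Path x0→x2→x4 (+1); total 3.
Path x0→x3→x4 (+1); total 4.
No residual x0→x4 path; max flow = 4.
Certifying cut of size 4: {x0→x1, x0→x2, x0→x3, x0→x4}.

4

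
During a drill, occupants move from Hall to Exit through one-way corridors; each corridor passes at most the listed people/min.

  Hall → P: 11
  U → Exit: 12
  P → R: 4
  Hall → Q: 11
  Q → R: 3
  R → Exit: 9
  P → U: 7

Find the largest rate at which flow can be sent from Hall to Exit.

Augment Hall→P→R→Exit: bottleneck 4, flow now 4.
Augment Hall→P→U→Exit: bottleneck 7, flow now 11.
Augment Hall→Q→R→Exit: bottleneck 3, flow now 14.
No augmenting path remains; maximum flow = 14.
In the residual graph, reachable from Hall: {Hall, Q}.
Min-cut edges: Hall→P (11), Q→R (3); capacity 11 + 3 = 14.
This cut is saturated, so no flow can exceed 14.

14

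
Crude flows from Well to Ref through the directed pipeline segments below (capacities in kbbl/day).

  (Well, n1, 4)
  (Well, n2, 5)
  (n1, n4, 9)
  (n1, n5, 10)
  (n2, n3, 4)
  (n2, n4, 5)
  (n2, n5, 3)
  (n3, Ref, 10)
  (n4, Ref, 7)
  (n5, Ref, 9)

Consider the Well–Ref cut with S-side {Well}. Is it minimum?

Yes — it is a minimum cut (capacity 9).

Given cut capacity: 4 + 5 = 9.
Augment Well→n1→n4→Ref: bottleneck 4, flow now 4.
Augment Well→n2→n3→Ref: bottleneck 4, flow now 8.
Augment Well→n2→n4→Ref: bottleneck 1, flow now 9.
No augmenting path remains; maximum flow = 9.
Cut capacity 9 equals the max flow, so it is a minimum cut.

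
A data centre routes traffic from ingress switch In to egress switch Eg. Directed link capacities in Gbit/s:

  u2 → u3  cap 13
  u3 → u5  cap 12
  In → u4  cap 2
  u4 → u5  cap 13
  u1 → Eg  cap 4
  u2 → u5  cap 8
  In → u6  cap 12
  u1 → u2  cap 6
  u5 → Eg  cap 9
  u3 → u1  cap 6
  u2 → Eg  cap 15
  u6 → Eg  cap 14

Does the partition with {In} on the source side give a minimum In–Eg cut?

Yes — it is a minimum cut (capacity 14).

Given cut capacity: 2 + 12 = 14.
Augment In→u6→Eg: bottleneck 12, flow now 12.
Augment In→u4→u5→Eg: bottleneck 2, flow now 14.
No augmenting path remains; maximum flow = 14.
Cut capacity 14 equals the max flow, so it is a minimum cut.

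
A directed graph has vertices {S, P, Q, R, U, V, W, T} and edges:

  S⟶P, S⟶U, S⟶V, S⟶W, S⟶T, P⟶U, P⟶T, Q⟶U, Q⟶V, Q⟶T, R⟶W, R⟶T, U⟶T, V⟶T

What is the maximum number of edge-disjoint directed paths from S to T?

4

Assign every edge capacity 1; by Menger, the answer equals the max flow.
Path S→T (+1); total 1.
Path S→P→T (+1); total 2.
Path S→U→T (+1); total 3.
Path S→V→T (+1); total 4.
No residual S→T path; max flow = 4.
Certifying cut of size 4: {S→P, S→T, S→U, S→V}.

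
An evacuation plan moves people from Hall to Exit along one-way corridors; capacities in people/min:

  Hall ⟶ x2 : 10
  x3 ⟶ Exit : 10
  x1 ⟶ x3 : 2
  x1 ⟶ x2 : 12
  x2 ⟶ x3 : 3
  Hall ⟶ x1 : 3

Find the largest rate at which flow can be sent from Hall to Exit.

Augment Hall→x1→x3→Exit: bottleneck 2, flow now 2.
Augment Hall→x2→x3→Exit: bottleneck 3, flow now 5.
No augmenting path remains; maximum flow = 5.
In the residual graph, reachable from Hall: {Hall, x1, x2}.
Min-cut edges: x1→x3 (2), x2→x3 (3); capacity 2 + 3 = 5.
This cut is saturated, so no flow can exceed 5.

5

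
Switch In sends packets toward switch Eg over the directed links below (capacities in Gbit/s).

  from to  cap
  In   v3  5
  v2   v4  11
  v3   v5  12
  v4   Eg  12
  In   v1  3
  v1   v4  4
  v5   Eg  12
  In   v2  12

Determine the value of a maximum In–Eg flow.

Augment In→v1→v4→Eg: bottleneck 3, flow now 3.
Augment In→v2→v4→Eg: bottleneck 9, flow now 12.
Augment In→v3→v5→Eg: bottleneck 5, flow now 17.
No augmenting path remains; maximum flow = 17.
In the residual graph, reachable from In: {In, v1, v2, v4}.
Min-cut edges: In→v3 (5), v4→Eg (12); capacity 5 + 12 = 17.
This cut is saturated, so no flow can exceed 17.

17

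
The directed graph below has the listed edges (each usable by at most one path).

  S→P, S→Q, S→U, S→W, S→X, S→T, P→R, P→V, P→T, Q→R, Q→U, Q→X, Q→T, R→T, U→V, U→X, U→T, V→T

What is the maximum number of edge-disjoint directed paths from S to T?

Assign every edge capacity 1; by Menger, the answer equals the max flow.
Path S→T (+1); total 1.
Path S→P→T (+1); total 2.
Path S→Q→T (+1); total 3.
Path S→U→T (+1); total 4.
No residual S→T path; max flow = 4.
Certifying cut of size 4: {S→P, S→Q, S→T, S→U}.

4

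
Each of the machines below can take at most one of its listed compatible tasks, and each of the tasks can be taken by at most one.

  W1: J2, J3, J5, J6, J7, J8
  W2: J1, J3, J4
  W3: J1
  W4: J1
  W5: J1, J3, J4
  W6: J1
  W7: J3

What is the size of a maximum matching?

Unit-capacity flow: source→left, listed edges, right→sink; max matching = max flow.
Augmenting path W1→J2 (+1); matched 1.
Augmenting path W2→J1 (+1); matched 2.
Augmenting path W5→J3 (+1); matched 3.
Augmenting path W3→J1→W2→J4 (+1); matched 4.
No augmenting path remains; maximum matching = 4.
König certificate: {W1, J1, J3, J4} is a vertex cover of size 4 (every listed pair touches it), so no matching can be larger.

4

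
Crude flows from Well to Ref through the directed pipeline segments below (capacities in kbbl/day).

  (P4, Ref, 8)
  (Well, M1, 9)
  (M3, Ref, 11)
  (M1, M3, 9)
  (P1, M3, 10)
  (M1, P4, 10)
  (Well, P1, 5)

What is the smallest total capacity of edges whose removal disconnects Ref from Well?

14

Augment Well→M1→M3→Ref: bottleneck 9, flow now 9.
Augment Well→P1→M3→Ref: bottleneck 2, flow now 11.
Augment Well→P1→M3→M1→P4→Ref: bottleneck 3, flow now 14. (uses reverse residual edge)
No augmenting path remains; maximum flow = 14.
By max-flow min-cut, the minimum cut capacity equals the max flow.
In the residual graph, reachable from Well: {Well}.
Min-cut edges: Well→M1 (9), Well→P1 (5); capacity 9 + 5 = 14.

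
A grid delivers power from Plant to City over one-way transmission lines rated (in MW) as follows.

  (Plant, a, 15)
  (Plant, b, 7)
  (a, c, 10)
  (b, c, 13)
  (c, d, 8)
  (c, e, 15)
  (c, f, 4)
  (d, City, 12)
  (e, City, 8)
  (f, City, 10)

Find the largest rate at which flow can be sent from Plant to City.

Augment Plant→a→c→d→City: bottleneck 8, flow now 8.
Augment Plant→a→c→e→City: bottleneck 2, flow now 10.
Augment Plant→b→c→e→City: bottleneck 6, flow now 16.
Augment Plant→b→c→f→City: bottleneck 1, flow now 17.
No augmenting path remains; maximum flow = 17.
In the residual graph, reachable from Plant: {Plant, a}.
Min-cut edges: Plant→b (7), a→c (10); capacity 7 + 10 = 17.
This cut is saturated, so no flow can exceed 17.

17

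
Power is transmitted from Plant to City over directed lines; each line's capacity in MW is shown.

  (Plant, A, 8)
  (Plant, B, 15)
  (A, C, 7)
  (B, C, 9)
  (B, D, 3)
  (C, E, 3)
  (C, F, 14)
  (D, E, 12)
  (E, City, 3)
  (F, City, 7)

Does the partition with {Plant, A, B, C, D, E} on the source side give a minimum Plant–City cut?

Given cut capacity: 14 + 3 = 17.
Augment Plant→A→C→E→City: bottleneck 3, flow now 3.
Augment Plant→A→C→F→City: bottleneck 4, flow now 7.
Augment Plant→B→C→F→City: bottleneck 3, flow now 10.
No augmenting path remains; maximum flow = 10.
In the residual graph, reachable from Plant: {Plant, A, B, C, D, E, F}.
Min-cut edges: E→City (3), F→City (7); capacity 3 + 7 = 10.
Cut capacity 17 exceeds the max flow 10, so it is not minimum.

No — its capacity is 17, but the minimum cut has capacity 10.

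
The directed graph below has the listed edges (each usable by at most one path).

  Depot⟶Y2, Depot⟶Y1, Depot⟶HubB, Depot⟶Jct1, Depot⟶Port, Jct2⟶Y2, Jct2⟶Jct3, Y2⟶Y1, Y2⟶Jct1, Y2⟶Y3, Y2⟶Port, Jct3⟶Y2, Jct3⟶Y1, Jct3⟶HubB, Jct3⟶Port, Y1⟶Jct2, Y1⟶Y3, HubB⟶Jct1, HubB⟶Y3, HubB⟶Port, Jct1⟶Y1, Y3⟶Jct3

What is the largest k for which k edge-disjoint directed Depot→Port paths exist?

Assign every edge capacity 1; by Menger, the answer equals the max flow.
Path Depot→Port (+1); total 1.
Path Depot→Y2→Port (+1); total 2.
Path Depot→HubB→Port (+1); total 3.
Path Depot→Y1→Jct2→Jct3→Port (+1); total 4.
No residual Depot→Port path; max flow = 4.
Certifying cut of size 4: {Depot→Port, HubB→Port, Jct3→Port, Y2→Port}.

4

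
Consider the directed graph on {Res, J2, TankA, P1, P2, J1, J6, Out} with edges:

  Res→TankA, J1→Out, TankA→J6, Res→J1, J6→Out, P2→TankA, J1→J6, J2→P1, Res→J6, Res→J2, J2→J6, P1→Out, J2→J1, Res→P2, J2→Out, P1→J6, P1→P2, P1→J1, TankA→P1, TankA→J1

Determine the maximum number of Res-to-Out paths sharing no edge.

Assign every edge capacity 1; by Menger, the answer equals the max flow.
Path Res→J2→Out (+1); total 1.
Path Res→J1→Out (+1); total 2.
Path Res→J6→Out (+1); total 3.
Path Res→TankA→P1→Out (+1); total 4.
No residual Res→Out path; max flow = 4.
Certifying cut of size 4: {J1→Out, J6→Out, Res→J2, TankA→P1}.

4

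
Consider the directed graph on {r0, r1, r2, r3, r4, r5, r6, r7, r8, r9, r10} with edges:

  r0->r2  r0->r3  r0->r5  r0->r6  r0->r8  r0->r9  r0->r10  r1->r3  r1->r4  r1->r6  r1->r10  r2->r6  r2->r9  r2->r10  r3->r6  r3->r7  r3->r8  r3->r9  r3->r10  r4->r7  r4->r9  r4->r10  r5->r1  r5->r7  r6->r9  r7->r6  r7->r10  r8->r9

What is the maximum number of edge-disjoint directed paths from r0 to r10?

Assign every edge capacity 1; by Menger, the answer equals the max flow.
Path r0→r10 (+1); total 1.
Path r0→r2→r10 (+1); total 2.
Path r0→r3→r10 (+1); total 3.
Path r0→r5→r1→r10 (+1); total 4.
No residual r0→r10 path; max flow = 4.
Certifying cut of size 4: {r0→r10, r0→r2, r0→r3, r0→r5}.

4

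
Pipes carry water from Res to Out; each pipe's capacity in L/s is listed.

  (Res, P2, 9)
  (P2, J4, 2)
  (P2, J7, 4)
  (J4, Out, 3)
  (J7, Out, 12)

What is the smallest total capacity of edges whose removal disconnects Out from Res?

Augment Res→P2→J4→Out: bottleneck 2, flow now 2.
Augment Res→P2→J7→Out: bottleneck 4, flow now 6.
No augmenting path remains; maximum flow = 6.
By max-flow min-cut, the minimum cut capacity equals the max flow.
In the residual graph, reachable from Res: {Res, P2}.
Min-cut edges: P2→J4 (2), P2→J7 (4); capacity 2 + 4 = 6.

6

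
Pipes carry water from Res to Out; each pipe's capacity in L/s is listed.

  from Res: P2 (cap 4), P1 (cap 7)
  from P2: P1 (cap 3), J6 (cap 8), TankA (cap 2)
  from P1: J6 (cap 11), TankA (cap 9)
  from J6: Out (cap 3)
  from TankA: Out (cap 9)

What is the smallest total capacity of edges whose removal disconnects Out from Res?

11

Augment Res→P2→J6→Out: bottleneck 3, flow now 3.
Augment Res→P2→TankA→Out: bottleneck 1, flow now 4.
Augment Res→P1→TankA→Out: bottleneck 7, flow now 11.
No augmenting path remains; maximum flow = 11.
By max-flow min-cut, the minimum cut capacity equals the max flow.
In the residual graph, reachable from Res: {Res}.
Min-cut edges: Res→P2 (4), Res→P1 (7); capacity 4 + 7 = 11.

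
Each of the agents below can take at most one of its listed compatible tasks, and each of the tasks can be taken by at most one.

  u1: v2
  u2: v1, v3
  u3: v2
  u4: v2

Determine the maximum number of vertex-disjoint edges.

Unit-capacity flow: source→left, listed edges, right→sink; max matching = max flow.
Augmenting path u1→v2 (+1); matched 1.
Augmenting path u2→v1 (+1); matched 2.
No augmenting path remains; maximum matching = 2.
König certificate: {u2, v2} is a vertex cover of size 2 (every listed pair touches it), so no matching can be larger.

2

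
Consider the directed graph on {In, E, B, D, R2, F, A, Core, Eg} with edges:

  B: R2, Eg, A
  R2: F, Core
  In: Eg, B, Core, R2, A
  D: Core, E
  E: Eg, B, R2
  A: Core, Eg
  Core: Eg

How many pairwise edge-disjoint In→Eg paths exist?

4

Assign every edge capacity 1; by Menger, the answer equals the max flow.
Path In→Eg (+1); total 1.
Path In→B→Eg (+1); total 2.
Path In→A→Eg (+1); total 3.
Path In→Core→Eg (+1); total 4.
No residual In→Eg path; max flow = 4.
Certifying cut of size 4: {Core→Eg, In→A, In→B, In→Eg}.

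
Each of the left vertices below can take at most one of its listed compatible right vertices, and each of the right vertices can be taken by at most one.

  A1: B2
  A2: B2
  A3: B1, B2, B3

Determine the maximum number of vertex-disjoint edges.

2

Unit-capacity flow: source→left, listed edges, right→sink; max matching = max flow.
Augmenting path A1→B2 (+1); matched 1.
Augmenting path A3→B1 (+1); matched 2.
No augmenting path remains; maximum matching = 2.
König certificate: {A3, B2} is a vertex cover of size 2 (every listed pair touches it), so no matching can be larger.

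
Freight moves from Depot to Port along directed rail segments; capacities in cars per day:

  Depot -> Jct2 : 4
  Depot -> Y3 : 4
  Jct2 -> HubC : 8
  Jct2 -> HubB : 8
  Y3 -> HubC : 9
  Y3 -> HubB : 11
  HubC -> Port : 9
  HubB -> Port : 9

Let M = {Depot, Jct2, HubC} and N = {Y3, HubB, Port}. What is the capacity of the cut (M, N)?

21

Edges leaving {Depot, Jct2, HubC}: Depot→Y3 (4), Jct2→HubB (8), HubC→Port (9).
Cut capacity = 4 + 8 + 9 = 21.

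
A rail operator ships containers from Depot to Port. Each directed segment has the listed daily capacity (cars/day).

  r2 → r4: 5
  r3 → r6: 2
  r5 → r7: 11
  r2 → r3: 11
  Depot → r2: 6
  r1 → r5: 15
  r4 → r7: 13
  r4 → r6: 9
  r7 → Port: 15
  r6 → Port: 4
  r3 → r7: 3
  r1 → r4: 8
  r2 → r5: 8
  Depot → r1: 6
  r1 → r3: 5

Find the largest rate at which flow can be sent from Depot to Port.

Augment Depot→r1→r3→r6→Port: bottleneck 2, flow now 2.
Augment Depot→r1→r3→r7→Port: bottleneck 3, flow now 5.
Augment Depot→r1→r4→r6→Port: bottleneck 1, flow now 6.
Augment Depot→r2→r4→r6→Port: bottleneck 1, flow now 7.
Augment Depot→r2→r4→r7→Port: bottleneck 4, flow now 11.
Augment Depot→r2→r5→r7→Port: bottleneck 1, flow now 12.
No augmenting path remains; maximum flow = 12.
In the residual graph, reachable from Depot: {Depot}.
Min-cut edges: Depot→r1 (6), Depot→r2 (6); capacity 6 + 6 = 12.
This cut is saturated, so no flow can exceed 12.

12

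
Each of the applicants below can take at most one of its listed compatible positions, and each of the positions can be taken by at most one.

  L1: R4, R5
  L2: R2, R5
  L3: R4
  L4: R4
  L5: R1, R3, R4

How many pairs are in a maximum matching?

Unit-capacity flow: source→left, listed edges, right→sink; max matching = max flow.
Augmenting path L1→R4 (+1); matched 1.
Augmenting path L2→R2 (+1); matched 2.
Augmenting path L5→R1 (+1); matched 3.
Augmenting path L3→R4→L1→R5 (+1); matched 4.
No augmenting path remains; maximum matching = 4.
König certificate: {L1, L2, L5, R4} is a vertex cover of size 4 (every listed pair touches it), so no matching can be larger.

4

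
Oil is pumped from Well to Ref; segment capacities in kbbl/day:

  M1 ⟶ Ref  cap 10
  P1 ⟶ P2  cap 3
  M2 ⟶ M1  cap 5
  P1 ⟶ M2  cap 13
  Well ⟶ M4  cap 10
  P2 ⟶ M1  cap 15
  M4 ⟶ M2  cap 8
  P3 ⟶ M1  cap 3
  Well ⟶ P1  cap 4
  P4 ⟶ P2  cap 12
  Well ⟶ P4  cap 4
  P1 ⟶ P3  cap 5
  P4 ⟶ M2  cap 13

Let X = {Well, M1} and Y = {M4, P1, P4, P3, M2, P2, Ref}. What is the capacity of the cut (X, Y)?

Edges leaving {Well, M1}: Well→M4 (10), Well→P1 (4), Well→P4 (4), M1→Ref (10).
Cut capacity = 10 + 4 + 4 + 10 = 28.

28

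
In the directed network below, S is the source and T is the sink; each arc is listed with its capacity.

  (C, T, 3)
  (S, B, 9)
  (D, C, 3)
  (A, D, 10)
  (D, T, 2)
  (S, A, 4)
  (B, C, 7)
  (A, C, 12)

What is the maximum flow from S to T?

5

Augment S→A→C→T: bottleneck 3, flow now 3.
Augment S→A→D→T: bottleneck 1, flow now 4.
Augment S→B→C→A→D→T: bottleneck 1, flow now 5. (uses reverse residual edge)
No augmenting path remains; maximum flow = 5.
In the residual graph, reachable from S: {S, A, B, C, D}.
Min-cut edges: C→T (3), D→T (2); capacity 3 + 2 = 5.
This cut is saturated, so no flow can exceed 5.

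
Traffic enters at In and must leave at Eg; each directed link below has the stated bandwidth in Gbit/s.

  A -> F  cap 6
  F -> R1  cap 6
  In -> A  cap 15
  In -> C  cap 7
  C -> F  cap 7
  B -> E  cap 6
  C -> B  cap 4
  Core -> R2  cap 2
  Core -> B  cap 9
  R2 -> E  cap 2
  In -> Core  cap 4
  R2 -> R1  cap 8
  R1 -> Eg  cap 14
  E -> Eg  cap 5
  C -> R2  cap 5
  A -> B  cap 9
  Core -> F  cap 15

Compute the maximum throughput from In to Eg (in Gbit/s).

Augment In→A→B→E→Eg: bottleneck 5, flow now 5.
Augment In→A→F→R1→Eg: bottleneck 6, flow now 11.
Augment In→Core→R2→R1→Eg: bottleneck 2, flow now 13.
Augment In→C→R2→R1→Eg: bottleneck 5, flow now 18.
No augmenting path remains; maximum flow = 18.
In the residual graph, reachable from In: {In, A, Core, C, B, F, E}.
Min-cut edges: Core→R2 (2), C→R2 (5), F→R1 (6), E→Eg (5); capacity 2 + 5 + 6 + 5 = 18.
This cut is saturated, so no flow can exceed 18.

18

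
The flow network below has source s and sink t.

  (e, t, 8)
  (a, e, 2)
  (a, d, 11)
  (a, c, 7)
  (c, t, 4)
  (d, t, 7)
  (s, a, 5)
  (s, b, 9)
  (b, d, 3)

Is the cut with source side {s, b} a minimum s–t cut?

Given cut capacity: 5 + 3 = 8.
Augment s→a→c→t: bottleneck 4, flow now 4.
Augment s→a→d→t: bottleneck 1, flow now 5.
Augment s→b→d→t: bottleneck 3, flow now 8.
No augmenting path remains; maximum flow = 8.
Cut capacity 8 equals the max flow, so it is a minimum cut.

Yes — it is a minimum cut (capacity 8).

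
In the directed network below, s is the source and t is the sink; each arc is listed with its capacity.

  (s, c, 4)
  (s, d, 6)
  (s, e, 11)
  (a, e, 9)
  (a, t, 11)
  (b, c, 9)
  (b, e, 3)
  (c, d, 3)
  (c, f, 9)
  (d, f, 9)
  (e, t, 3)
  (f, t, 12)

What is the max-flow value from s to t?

13

Augment s→e→t: bottleneck 3, flow now 3.
Augment s→c→f→t: bottleneck 4, flow now 7.
Augment s→d→f→t: bottleneck 6, flow now 13.
No augmenting path remains; maximum flow = 13.
In the residual graph, reachable from s: {s, e}.
Min-cut edges: s→c (4), s→d (6), e→t (3); capacity 4 + 6 + 3 = 13.
This cut is saturated, so no flow can exceed 13.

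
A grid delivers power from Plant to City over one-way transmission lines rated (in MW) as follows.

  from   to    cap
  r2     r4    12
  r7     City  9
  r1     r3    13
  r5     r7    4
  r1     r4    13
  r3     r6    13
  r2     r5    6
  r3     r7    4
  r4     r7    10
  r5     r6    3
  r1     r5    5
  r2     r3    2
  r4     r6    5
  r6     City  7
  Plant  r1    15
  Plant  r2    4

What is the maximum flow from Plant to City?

16

Augment Plant→r1→r3→r6→City: bottleneck 7, flow now 7.
Augment Plant→r1→r3→r7→City: bottleneck 4, flow now 11.
Augment Plant→r1→r4→r7→City: bottleneck 4, flow now 15.
Augment Plant→r2→r4→r7→City: bottleneck 1, flow now 16.
No augmenting path remains; maximum flow = 16.
In the residual graph, reachable from Plant: {Plant, r1, r2, r3, r4, r5, r6, r7}.
Min-cut edges: r6→City (7), r7→City (9); capacity 7 + 9 = 16.
This cut is saturated, so no flow can exceed 16.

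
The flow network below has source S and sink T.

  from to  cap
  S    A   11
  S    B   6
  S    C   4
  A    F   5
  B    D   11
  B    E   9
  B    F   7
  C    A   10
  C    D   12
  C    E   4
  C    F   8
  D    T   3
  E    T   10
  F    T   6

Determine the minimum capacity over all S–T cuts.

Augment S→A→F→T: bottleneck 5, flow now 5.
Augment S→B→D→T: bottleneck 3, flow now 8.
Augment S→B→E→T: bottleneck 3, flow now 11.
Augment S→C→E→T: bottleneck 4, flow now 15.
No augmenting path remains; maximum flow = 15.
By max-flow min-cut, the minimum cut capacity equals the max flow.
In the residual graph, reachable from S: {S, A}.
Min-cut edges: S→B (6), S→C (4), A→F (5); capacity 6 + 4 + 5 = 15.

15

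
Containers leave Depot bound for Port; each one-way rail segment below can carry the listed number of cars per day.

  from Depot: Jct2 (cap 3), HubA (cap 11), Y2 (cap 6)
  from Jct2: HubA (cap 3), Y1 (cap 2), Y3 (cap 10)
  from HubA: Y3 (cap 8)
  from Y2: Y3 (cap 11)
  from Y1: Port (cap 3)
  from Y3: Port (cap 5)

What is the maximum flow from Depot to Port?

7

Augment Depot→Jct2→Y1→Port: bottleneck 2, flow now 2.
Augment Depot→Jct2→Y3→Port: bottleneck 1, flow now 3.
Augment Depot→HubA→Y3→Port: bottleneck 4, flow now 7.
No augmenting path remains; maximum flow = 7.
In the residual graph, reachable from Depot: {Depot, Jct2, HubA, Y2, Y3}.
Min-cut edges: Jct2→Y1 (2), Y3→Port (5); capacity 2 + 5 = 7.
This cut is saturated, so no flow can exceed 7.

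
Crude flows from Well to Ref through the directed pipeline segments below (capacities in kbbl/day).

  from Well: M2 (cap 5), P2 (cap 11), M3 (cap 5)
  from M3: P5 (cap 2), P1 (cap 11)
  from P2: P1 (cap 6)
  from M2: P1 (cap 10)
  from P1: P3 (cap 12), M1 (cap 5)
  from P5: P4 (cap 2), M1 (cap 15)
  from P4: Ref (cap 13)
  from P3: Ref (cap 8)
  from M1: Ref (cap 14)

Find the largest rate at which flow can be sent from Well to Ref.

Augment Well→M3→P1→P3→Ref: bottleneck 5, flow now 5.
Augment Well→P2→P1→P3→Ref: bottleneck 3, flow now 8.
Augment Well→P2→P1→M1→Ref: bottleneck 3, flow now 11.
Augment Well→M2→P1→M1→Ref: bottleneck 2, flow now 13.
Augment Well→M2→P1→M3→P5→P4→Ref: bottleneck 2, flow now 15. (uses reverse residual edge)
No augmenting path remains; maximum flow = 15.
In the residual graph, reachable from Well: {Well, M3, P2, M2, P1, P3}.
Min-cut edges: M3→P5 (2), P1→M1 (5), P3→Ref (8); capacity 2 + 5 + 8 = 15.
This cut is saturated, so no flow can exceed 15.

15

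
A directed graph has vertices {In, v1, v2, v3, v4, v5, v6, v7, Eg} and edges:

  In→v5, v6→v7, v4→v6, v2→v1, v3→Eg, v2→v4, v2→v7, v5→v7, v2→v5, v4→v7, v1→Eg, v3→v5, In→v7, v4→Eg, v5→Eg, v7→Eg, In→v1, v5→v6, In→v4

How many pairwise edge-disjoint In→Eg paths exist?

Assign every edge capacity 1; by Menger, the answer equals the max flow.
Path In→v1→Eg (+1); total 1.
Path In→v4→Eg (+1); total 2.
Path In→v5→Eg (+1); total 3.
Path In→v7→Eg (+1); total 4.
No residual In→Eg path; max flow = 4.
Certifying cut of size 4: {In→v1, In→v4, In→v5, In→v7}.

4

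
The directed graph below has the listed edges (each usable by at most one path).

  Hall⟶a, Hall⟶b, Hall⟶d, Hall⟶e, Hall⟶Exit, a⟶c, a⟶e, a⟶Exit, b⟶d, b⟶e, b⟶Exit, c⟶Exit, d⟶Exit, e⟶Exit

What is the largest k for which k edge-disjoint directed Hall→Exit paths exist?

Assign every edge capacity 1; by Menger, the answer equals the max flow.
Path Hall→Exit (+1); total 1.
Path Hall→a→Exit (+1); total 2.
Path Hall→b→Exit (+1); total 3.
Path Hall→d→Exit (+1); total 4.
Path Hall→e→Exit (+1); total 5.
No residual Hall→Exit path; max flow = 5.
Certifying cut of size 5: {Hall→Exit, Hall→a, Hall→b, Hall→d, Hall→e}.

5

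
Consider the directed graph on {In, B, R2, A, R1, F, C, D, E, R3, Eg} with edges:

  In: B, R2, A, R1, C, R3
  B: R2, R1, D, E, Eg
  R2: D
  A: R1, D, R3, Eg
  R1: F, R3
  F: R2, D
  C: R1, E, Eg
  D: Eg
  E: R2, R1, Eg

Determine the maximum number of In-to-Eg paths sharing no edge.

4

Assign every edge capacity 1; by Menger, the answer equals the max flow.
Path In→B→Eg (+1); total 1.
Path In→A→Eg (+1); total 2.
Path In→C→Eg (+1); total 3.
Path In→R2→D→Eg (+1); total 4.
No residual In→Eg path; max flow = 4.
Certifying cut of size 4: {D→Eg, In→A, In→B, In→C}.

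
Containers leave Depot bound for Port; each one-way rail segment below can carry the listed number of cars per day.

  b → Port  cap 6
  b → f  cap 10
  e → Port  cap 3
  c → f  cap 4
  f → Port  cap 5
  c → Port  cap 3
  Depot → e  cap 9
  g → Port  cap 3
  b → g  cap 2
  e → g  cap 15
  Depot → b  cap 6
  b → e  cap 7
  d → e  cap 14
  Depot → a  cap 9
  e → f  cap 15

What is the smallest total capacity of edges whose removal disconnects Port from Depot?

15

Augment Depot→b→Port: bottleneck 6, flow now 6.
Augment Depot→e→Port: bottleneck 3, flow now 9.
Augment Depot→e→f→Port: bottleneck 5, flow now 14.
Augment Depot→e→g→Port: bottleneck 1, flow now 15.
No augmenting path remains; maximum flow = 15.
By max-flow min-cut, the minimum cut capacity equals the max flow.
In the residual graph, reachable from Depot: {Depot, a}.
Min-cut edges: Depot→b (6), Depot→e (9); capacity 6 + 9 = 15.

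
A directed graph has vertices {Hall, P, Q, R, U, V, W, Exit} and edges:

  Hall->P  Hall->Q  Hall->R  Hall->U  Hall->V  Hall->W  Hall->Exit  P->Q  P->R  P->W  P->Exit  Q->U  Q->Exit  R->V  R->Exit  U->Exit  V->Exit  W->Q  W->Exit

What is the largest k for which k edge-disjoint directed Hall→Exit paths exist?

7

Assign every edge capacity 1; by Menger, the answer equals the max flow.
Path Hall→Exit (+1); total 1.
Path Hall→P→Exit (+1); total 2.
Path Hall→Q→Exit (+1); total 3.
Path Hall→R→Exit (+1); total 4.
Path Hall→U→Exit (+1); total 5.
Path Hall→V→Exit (+1); total 6.
Path Hall→W→Exit (+1); total 7.
No residual Hall→Exit path; max flow = 7.
Certifying cut of size 7: {Hall→Exit, Hall→P, Hall→Q, Hall→R, Hall→U, Hall→V, Hall→W}.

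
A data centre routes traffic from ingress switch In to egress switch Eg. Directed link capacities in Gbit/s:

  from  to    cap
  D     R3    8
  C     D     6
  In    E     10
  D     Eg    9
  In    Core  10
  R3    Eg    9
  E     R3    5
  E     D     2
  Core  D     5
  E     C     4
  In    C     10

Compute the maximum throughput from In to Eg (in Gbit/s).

Augment In→E→R3→Eg: bottleneck 5, flow now 5.
Augment In→E→D→Eg: bottleneck 2, flow now 7.
Augment In→Core→D→Eg: bottleneck 5, flow now 12.
Augment In→C→D→Eg: bottleneck 2, flow now 14.
Augment In→C→D→R3→Eg: bottleneck 4, flow now 18.
No augmenting path remains; maximum flow = 18.
In the residual graph, reachable from In: {In, E, Core, C}.
Min-cut edges: E→R3 (5), E→D (2), Core→D (5), C→D (6); capacity 5 + 2 + 5 + 6 = 18.
This cut is saturated, so no flow can exceed 18.

18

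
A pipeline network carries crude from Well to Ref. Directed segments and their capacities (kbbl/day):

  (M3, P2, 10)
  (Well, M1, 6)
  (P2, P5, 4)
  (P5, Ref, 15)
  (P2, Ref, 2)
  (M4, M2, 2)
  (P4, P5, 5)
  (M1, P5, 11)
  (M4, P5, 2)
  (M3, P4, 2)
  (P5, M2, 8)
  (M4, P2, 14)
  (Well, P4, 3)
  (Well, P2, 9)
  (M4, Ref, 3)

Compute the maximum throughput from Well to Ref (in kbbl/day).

15

Augment Well→P2→Ref: bottleneck 2, flow now 2.
Augment Well→M1→P5→Ref: bottleneck 6, flow now 8.
Augment Well→P4→P5→Ref: bottleneck 3, flow now 11.
Augment Well→P2→P5→Ref: bottleneck 4, flow now 15.
No augmenting path remains; maximum flow = 15.
In the residual graph, reachable from Well: {Well, P2}.
Min-cut edges: Well→M1 (6), Well→P4 (3), P2→P5 (4), P2→Ref (2); capacity 6 + 3 + 4 + 2 = 15.
This cut is saturated, so no flow can exceed 15.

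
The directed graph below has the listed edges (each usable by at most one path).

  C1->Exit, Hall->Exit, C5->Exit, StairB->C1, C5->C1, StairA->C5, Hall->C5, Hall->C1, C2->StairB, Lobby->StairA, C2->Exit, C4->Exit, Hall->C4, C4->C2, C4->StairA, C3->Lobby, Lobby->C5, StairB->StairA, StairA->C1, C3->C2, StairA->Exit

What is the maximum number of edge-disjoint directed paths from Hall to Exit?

4

Assign every edge capacity 1; by Menger, the answer equals the max flow.
Path Hall→Exit (+1); total 1.
Path Hall→C4→Exit (+1); total 2.
Path Hall→C5→Exit (+1); total 3.
Path Hall→C1→Exit (+1); total 4.
No residual Hall→Exit path; max flow = 4.
Certifying cut of size 4: {Hall→C1, Hall→C4, Hall→C5, Hall→Exit}.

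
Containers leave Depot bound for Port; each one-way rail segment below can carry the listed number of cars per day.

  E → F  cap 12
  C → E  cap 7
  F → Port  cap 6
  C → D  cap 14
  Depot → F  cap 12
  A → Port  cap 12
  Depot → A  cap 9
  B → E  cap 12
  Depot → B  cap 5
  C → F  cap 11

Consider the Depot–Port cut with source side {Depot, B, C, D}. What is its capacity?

Edges leaving {Depot, B, C, D}: Depot→A (9), Depot→F (12), B→E (12), C→E (7), C→F (11).
Cut capacity = 9 + 12 + 12 + 7 + 11 = 51.

51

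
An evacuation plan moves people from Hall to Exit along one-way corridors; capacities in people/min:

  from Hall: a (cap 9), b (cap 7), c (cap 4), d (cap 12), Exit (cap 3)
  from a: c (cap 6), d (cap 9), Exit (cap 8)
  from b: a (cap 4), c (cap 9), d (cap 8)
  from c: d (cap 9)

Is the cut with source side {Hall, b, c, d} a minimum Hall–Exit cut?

Given cut capacity: 9 + 3 + 4 = 16.
Augment Hall→Exit: bottleneck 3, flow now 3.
Augment Hall→a→Exit: bottleneck 8, flow now 11.
No augmenting path remains; maximum flow = 11.
In the residual graph, reachable from Hall: {Hall, a, b, c, d}.
Min-cut edges: Hall→Exit (3), a→Exit (8); capacity 3 + 8 = 11.
Cut capacity 16 exceeds the max flow 11, so it is not minimum.

No — its capacity is 16, but the minimum cut has capacity 11.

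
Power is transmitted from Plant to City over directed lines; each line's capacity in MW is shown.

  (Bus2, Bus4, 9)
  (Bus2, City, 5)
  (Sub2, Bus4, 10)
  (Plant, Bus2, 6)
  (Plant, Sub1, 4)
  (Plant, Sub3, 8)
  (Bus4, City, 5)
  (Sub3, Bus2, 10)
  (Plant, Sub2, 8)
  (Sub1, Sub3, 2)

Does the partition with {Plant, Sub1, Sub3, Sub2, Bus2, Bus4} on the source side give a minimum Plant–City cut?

Given cut capacity: 5 + 5 = 10.
Augment Plant→Bus2→City: bottleneck 5, flow now 5.
Augment Plant→Sub2→Bus4→City: bottleneck 5, flow now 10.
No augmenting path remains; maximum flow = 10.
Cut capacity 10 equals the max flow, so it is a minimum cut.

Yes — it is a minimum cut (capacity 10).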